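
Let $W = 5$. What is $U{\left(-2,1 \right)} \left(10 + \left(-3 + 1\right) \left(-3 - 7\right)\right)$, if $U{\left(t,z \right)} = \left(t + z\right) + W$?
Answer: $120$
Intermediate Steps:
$U{\left(t,z \right)} = 5 + t + z$ ($U{\left(t,z \right)} = \left(t + z\right) + 5 = 5 + t + z$)
$U{\left(-2,1 \right)} \left(10 + \left(-3 + 1\right) \left(-3 - 7\right)\right) = \left(5 - 2 + 1\right) \left(10 + \left(-3 + 1\right) \left(-3 - 7\right)\right) = 4 \left(10 - -20\right) = 4 \left(10 + 20\right) = 4 \cdot 30 = 120$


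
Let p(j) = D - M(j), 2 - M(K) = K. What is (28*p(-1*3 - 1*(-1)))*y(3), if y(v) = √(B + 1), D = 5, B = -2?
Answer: 28*I ≈ 28.0*I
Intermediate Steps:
M(K) = 2 - K
p(j) = 3 + j (p(j) = 5 - (2 - j) = 5 + (-2 + j) = 3 + j)
y(v) = I (y(v) = √(-2 + 1) = √(-1) = I)
(28*p(-1*3 - 1*(-1)))*y(3) = (28*(3 + (-1*3 - 1*(-1))))*I = (28*(3 + (-3 + 1)))*I = (28*(3 - 2))*I = (28*1)*I = 28*I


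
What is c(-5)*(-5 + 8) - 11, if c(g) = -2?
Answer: -17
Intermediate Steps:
c(-5)*(-5 + 8) - 11 = -2*(-5 + 8) - 11 = -2*3 - 11 = -6 - 11 = -17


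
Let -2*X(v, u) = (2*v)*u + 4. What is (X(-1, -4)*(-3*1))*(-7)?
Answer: -126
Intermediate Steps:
X(v, u) = -2 - u*v (X(v, u) = -((2*v)*u + 4)/2 = -(2*u*v + 4)/2 = -(4 + 2*u*v)/2 = -2 - u*v)
(X(-1, -4)*(-3*1))*(-7) = ((-2 - 1*(-4)*(-1))*(-3*1))*(-7) = ((-2 - 4)*(-3))*(-7) = -6*(-3)*(-7) = 18*(-7) = -126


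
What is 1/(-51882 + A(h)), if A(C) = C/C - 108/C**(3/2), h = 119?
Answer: -87427734079/4535838271740935 + 12852*sqrt(119)/4535838271740935 ≈ -1.9275e-5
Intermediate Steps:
A(C) = 1 - 108/C**(3/2)
1/(-51882 + A(h)) = 1/(-51882 + (1 - 108*sqrt(119)/14161)) = 1/(-51881 - 108*sqrt(119)/14161)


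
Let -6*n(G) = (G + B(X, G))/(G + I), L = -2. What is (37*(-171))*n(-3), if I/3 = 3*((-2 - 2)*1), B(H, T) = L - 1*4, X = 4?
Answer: 6327/26 ≈ 243.35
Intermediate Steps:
B(H, T) = -6 (B(H, T) = -2 - 1*4 = -2 - 4 = -6)
I = -36 (I = 3*(3*((-2 - 2)*1)) = 3*(3*(-4*1)) = 3*(3*(-4)) = 3*(-12) = -36)
n(G) = -(-6 + G)/(6*(-36 + G)) (n(G) = -(G - 6)/(6*(G - 36)) = -(-6 + G)/(6*(-36 + G)))
(37*(-171))*n(-3) = (37*(-171))*((6 - 1*(-3))/(6*(-36 - 3))) = -2109*(6 + 3)/(2*(-39)) = -2109*(-1)*9/(2*39) = -6327*(-1/26) = 6327/26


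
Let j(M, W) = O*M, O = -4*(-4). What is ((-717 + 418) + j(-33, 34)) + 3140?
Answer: 2313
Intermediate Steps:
O = 16
j(M, W) = 16*M
((-717 + 418) + j(-33, 34)) + 3140 = ((-717 + 418) + 16*(-33)) + 3140 = (-299 - 528) + 3140 = -827 + 3140 = 2313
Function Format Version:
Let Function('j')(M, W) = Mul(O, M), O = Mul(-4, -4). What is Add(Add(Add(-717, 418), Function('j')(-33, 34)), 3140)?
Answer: 2313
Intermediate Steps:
O = 16
Function('j')(M, W) = Mul(16, M)
Add(Add(Add(-717, 418), Function('j')(-33, 34)), 3140) = Add(Add(Add(-717, 418), Mul(16, -33)), 3140) = Add(Add(-299, -528), 3140) = Add(-827, 3140) = 2313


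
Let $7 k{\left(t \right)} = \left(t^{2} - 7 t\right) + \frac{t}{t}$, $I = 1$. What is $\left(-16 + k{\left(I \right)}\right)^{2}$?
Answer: $\frac{13689}{49} \approx 279.37$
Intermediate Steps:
$k{\left(t \right)} = \frac{1}{7} - t + \frac{t^{2}}{7}$ ($k{\left(t \right)} = \frac{\left(t^{2} - 7 t\right) + \frac{t}{t}}{7} = \frac{\left(t^{2} - 7 t\right) + 1}{7} = \frac{1 + t^{2} - 7 t}{7} = \frac{1}{7} - t + \frac{t^{2}}{7}$)
$\left(-16 + k{\left(I \right)}\right)^{2} = \left(-16 + \left(\frac{1}{7} - 1 + \frac{1^{2}}{7}\right)\right)^{2} = \left(-16 + \left(\frac{1}{7} - 1 + \frac{1}{7} \cdot 1\right)\right)^{2} = \left(-16 + \left(\frac{1}{7} - 1 + \frac{1}{7}\right)\right)^{2} = \left(-16 - \frac{5}{7}\right)^{2} = \left(- \frac{117}{7}\right)^{2} = \frac{13689}{49}$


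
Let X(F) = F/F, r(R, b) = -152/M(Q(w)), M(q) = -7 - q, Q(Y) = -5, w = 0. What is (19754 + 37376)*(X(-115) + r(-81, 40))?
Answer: 4399010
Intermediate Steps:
r(R, b) = 76 (r(R, b) = -152/(-7 - 1*(-5)) = -152/(-7 + 5) = -152/(-2) = -152*(-½) = 76)
X(F) = 1
(19754 + 37376)*(X(-115) + r(-81, 40)) = (19754 + 37376)*(1 + 76) = 57130*77 = 4399010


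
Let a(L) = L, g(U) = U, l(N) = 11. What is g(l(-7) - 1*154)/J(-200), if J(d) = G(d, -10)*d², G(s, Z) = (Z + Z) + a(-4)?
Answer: 143/960000 ≈ 0.00014896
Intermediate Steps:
G(s, Z) = -4 + 2*Z (G(s, Z) = (Z + Z) - 4 = 2*Z - 4 = -4 + 2*Z)
J(d) = -24*d² (J(d) = (-4 + 2*(-10))*d² = (-4 - 20)*d² = -24*d²)
g(l(-7) - 1*154)/J(-200) = (11 - 1*154)/((-24*(-200)²)) = (11 - 154)/((-24*40000)) = -143/(-960000) = -143*(-1/960000) = 143/960000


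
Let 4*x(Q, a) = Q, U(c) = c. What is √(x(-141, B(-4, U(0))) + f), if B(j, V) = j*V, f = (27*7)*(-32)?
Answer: I*√24333/2 ≈ 77.995*I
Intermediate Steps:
f = -6048 (f = 189*(-32) = -6048)
B(j, V) = V*j
x(Q, a) = Q/4
√(x(-141, B(-4, U(0))) + f) = √((¼)*(-141) - 6048) = √(-141/4 - 6048) = √(-24333/4) = I*√24333/2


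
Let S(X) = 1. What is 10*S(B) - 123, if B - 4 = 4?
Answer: -113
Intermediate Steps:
B = 8 (B = 4 + 4 = 8)
10*S(B) - 123 = 10*1 - 123 = 10 - 123 = -113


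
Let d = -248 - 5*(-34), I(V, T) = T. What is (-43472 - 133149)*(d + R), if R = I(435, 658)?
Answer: -102440180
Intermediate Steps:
R = 658
d = -78 (d = -248 + 170 = -78)
(-43472 - 133149)*(d + R) = (-43472 - 133149)*(-78 + 658) = -176621*580 = -102440180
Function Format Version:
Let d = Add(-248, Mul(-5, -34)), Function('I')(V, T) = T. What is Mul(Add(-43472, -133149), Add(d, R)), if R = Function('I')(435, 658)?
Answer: -102440180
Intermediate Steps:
R = 658
d = -78 (d = Add(-248, 170) = -78)
Mul(Add(-43472, -133149), Add(d, R)) = Mul(Add(-43472, -133149), Add(-78, 658)) = Mul(-176621, 580) = -102440180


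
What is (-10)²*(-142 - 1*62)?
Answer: -20400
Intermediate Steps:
(-10)²*(-142 - 1*62) = 100*(-142 - 62) = 100*(-204) = -20400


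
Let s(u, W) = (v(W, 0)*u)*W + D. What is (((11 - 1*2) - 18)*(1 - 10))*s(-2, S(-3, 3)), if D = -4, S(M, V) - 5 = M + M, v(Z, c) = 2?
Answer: 0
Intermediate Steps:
S(M, V) = 5 + 2*M (S(M, V) = 5 + (M + M) = 5 + 2*M)
s(u, W) = -4 + 2*W*u (s(u, W) = (2*u)*W - 4 = 2*W*u - 4 = -4 + 2*W*u)
(((11 - 1*2) - 18)*(1 - 10))*s(-2, S(-3, 3)) = (((11 - 1*2) - 18)*(1 - 10))*(-4 + 2*(5 + 2*(-3))*(-2)) = (((11 - 2) - 18)*(-9))*(-4 + 2*(5 - 6)*(-2)) = ((9 - 18)*(-9))*(-4 + 2*(-1)*(-2)) = (-9*(-9))*(-4 + 4) = 81*0 = 0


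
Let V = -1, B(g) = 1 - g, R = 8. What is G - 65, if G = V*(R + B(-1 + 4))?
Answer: -71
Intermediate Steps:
G = -6 (G = -(8 + (1 - (-1 + 4))) = -(8 + (1 - 1*3)) = -(8 + (1 - 3)) = -(8 - 2) = -1*6 = -6)
G - 65 = -6 - 65 = -71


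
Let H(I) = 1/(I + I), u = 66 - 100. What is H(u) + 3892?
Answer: 264655/68 ≈ 3892.0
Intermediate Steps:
u = -34
H(I) = 1/(2*I)
H(u) + 3892 = (½)/(-34) + 3892 = (½)*(-1/34) + 3892 = -1/68 + 3892 = 264655/68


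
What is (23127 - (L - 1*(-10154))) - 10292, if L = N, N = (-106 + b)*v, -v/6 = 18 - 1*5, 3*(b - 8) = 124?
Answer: -1739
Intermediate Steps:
b = 148/3 (b = 8 + (1/3)*124 = 8 + 124/3 = 148/3 ≈ 49.333)
v = -78 (v = -6*(18 - 1*5) = -6*(18 - 5) = -6*13 = -78)
N = 4420 (N = (-106 + 148/3)*(-78) = -170/3*(-78) = 4420)
L = 4420
(23127 - (L - 1*(-10154))) - 10292 = (23127 - (4420 - 1*(-10154))) - 10292 = (23127 - (4420 + 10154)) - 10292 = (23127 - 1*14574) - 10292 = (23127 - 14574) - 10292 = 8553 - 10292 = -1739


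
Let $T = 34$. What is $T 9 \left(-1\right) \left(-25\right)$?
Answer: $7650$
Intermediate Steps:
$T 9 \left(-1\right) \left(-25\right) = 34 \cdot 9 \left(-1\right) \left(-25\right) = 34 \left(-9\right) \left(-25\right) = \left(-306\right) \left(-25\right) = 7650$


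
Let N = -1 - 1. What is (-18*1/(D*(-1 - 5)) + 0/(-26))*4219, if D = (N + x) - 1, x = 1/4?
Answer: -50628/11 ≈ -4602.5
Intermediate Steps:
x = ¼ ≈ 0.25000
N = -2
D = -11/4 (D = (-2 + ¼) - 1 = -7/4 - 1 = -11/4 ≈ -2.7500)
(-18*1/(D*(-1 - 5)) + 0/(-26))*4219 = (-18*(-4/(11*(-1 - 5))) + 0/(-26))*4219 = (-18/((-6*(-11/4))) + 0*(-1/26))*4219 = (-18/33/2 + 0)*4219 = (-18*2/33 + 0)*4219 = (-12/11 + 0)*4219 = -12/11*4219 = -50628/11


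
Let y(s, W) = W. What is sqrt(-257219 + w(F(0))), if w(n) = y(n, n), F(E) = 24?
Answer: I*sqrt(257195) ≈ 507.14*I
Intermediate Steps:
w(n) = n
sqrt(-257219 + w(F(0))) = sqrt(-257219 + 24) = sqrt(-257195) = I*sqrt(257195)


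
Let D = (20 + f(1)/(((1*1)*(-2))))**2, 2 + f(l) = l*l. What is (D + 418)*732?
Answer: 613599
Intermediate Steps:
f(l) = -2 + l**2 (f(l) = -2 + l*l = -2 + l**2)
D = 1681/4 (D = (20 + (-2 + 1**2)/(((1*1)*(-2))))**2 = (20 + (-2 + 1)/((1*(-2))))**2 = (20 - 1/(-2))**2 = (20 - 1*(-1/2))**2 = (20 + 1/2)**2 = (41/2)**2 = 1681/4 ≈ 420.25)
(D + 418)*732 = (1681/4 + 418)*732 = (3353/4)*732 = 613599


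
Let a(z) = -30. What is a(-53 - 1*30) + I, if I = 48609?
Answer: 48579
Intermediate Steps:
a(-53 - 1*30) + I = -30 + 48609 = 48579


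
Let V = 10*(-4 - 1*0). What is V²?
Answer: 1600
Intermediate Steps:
V = -40 (V = 10*(-4 + 0) = 10*(-4) = -40)
V² = (-40)² = 1600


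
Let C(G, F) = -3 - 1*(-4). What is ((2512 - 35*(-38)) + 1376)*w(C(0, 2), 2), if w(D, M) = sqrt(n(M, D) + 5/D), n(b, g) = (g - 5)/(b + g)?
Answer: 5218*sqrt(33)/3 ≈ 9991.7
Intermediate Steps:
n(b, g) = (-5 + g)/(b + g)
C(G, F) = 1 (C(G, F) = -3 + 4 = 1)
w(D, M) = sqrt(5/D + (-5 + D)/(D + M)) (w(D, M) = sqrt((-5 + D)/(M + D) + 5/D) = sqrt((-5 + D)/(D + M) + 5/D) = sqrt(5/D + (-5 + D)/(D + M)))
((2512 - 35*(-38)) + 1376)*w(C(0, 2), 2) = ((2512 - 35*(-38)) + 1376)*sqrt((1**2 + 5*2)/(1*(1 + 2))) = ((2512 + 1330) + 1376)*sqrt(1*(1 + 10)/3) = (3842 + 1376)*sqrt(1*(1/3)*11) = 5218*sqrt(11/3) = 5218*(sqrt(33)/3) = 5218*sqrt(33)/3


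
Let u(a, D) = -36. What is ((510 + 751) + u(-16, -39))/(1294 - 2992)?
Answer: -1225/1698 ≈ -0.72144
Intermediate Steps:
((510 + 751) + u(-16, -39))/(1294 - 2992) = ((510 + 751) - 36)/(1294 - 2992) = (1261 - 36)/(-1698) = 1225*(-1/1698) = -1225/1698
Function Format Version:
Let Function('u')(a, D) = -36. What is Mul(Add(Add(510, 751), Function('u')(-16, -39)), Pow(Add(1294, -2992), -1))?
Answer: Rational(-1225, 1698) ≈ -0.72144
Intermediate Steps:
Mul(Add(Add(510, 751), Function('u')(-16, -39)), Pow(Add(1294, -2992), -1)) = Mul(Add(Add(510, 751), -36), Pow(Add(1294, -2992), -1)) = Mul(Add(1261, -36), Pow(-1698, -1)) = Mul(1225, Rational(-1, 1698)) = Rational(-1225, 1698)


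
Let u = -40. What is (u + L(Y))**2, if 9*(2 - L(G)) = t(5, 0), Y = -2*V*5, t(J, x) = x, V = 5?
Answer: 1444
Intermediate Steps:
Y = -50 (Y = -2*5*5 = -10*5 = -50)
L(G) = 2 (L(G) = 2 - 1/9*0 = 2 + 0 = 2)
(u + L(Y))**2 = (-40 + 2)**2 = (-38)**2 = 1444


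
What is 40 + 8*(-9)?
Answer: -32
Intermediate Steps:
40 + 8*(-9) = 40 - 72 = -32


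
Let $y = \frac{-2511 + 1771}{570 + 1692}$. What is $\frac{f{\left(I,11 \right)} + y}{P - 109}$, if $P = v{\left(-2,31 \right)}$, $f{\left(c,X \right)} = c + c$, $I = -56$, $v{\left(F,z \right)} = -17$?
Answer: $\frac{63521}{71253} \approx 0.89149$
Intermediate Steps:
$f{\left(c,X \right)} = 2 c$
$y = - \frac{370}{1131}$ ($y = - \frac{740}{2262} = \left(-740\right) \frac{1}{2262} = - \frac{370}{1131} \approx -0.32714$)
$P = -17$
$\frac{f{\left(I,11 \right)} + y}{P - 109} = \frac{2 \left(-56\right) - \frac{370}{1131}}{-17 - 109} = \frac{-112 - \frac{370}{1131}}{-126} = \left(- \frac{127042}{1131}\right) \left(- \frac{1}{126}\right) = \frac{63521}{71253}$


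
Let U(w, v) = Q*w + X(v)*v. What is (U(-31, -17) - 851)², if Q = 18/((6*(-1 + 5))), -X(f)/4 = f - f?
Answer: 12229009/16 ≈ 7.6431e+5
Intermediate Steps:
X(f) = 0 (X(f) = -4*(f - f) = -4*0 = 0)
Q = ¾ (Q = 18/((6*4)) = 18/24 = 18*(1/24) = ¾ ≈ 0.75000)
U(w, v) = 3*w/4 (U(w, v) = 3*w/4 + 0*v = 3*w/4 + 0 = 3*w/4)
(U(-31, -17) - 851)² = ((¾)*(-31) - 851)² = (-93/4 - 851)² = (-3497/4)² = 12229009/16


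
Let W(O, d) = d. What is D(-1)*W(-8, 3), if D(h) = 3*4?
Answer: 36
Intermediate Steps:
D(h) = 12
D(-1)*W(-8, 3) = 12*3 = 36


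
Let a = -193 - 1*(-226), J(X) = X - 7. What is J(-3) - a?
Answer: -43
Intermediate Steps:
J(X) = -7 + X
a = 33 (a = -193 + 226 = 33)
J(-3) - a = (-7 - 3) - 1*33 = -10 - 33 = -43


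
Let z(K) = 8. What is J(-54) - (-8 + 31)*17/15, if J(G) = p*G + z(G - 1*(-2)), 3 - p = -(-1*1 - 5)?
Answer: 2159/15 ≈ 143.93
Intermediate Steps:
p = -3 (p = 3 - (-1)*(-1*1 - 5) = 3 - (-1)*(-1 - 5) = 3 - (-1)*(-6) = 3 - 1*6 = 3 - 6 = -3)
J(G) = 8 - 3*G (J(G) = -3*G + 8 = 8 - 3*G)
J(-54) - (-8 + 31)*17/15 = (8 - 3*(-54)) - (-8 + 31)*17/15 = (8 + 162) - 23*17*(1/15) = 170 - 23*17/15 = 170 - 1*391/15 = 170 - 391/15 = 2159/15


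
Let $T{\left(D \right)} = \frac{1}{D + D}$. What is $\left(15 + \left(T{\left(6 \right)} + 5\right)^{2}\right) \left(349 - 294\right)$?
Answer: $\frac{323455}{144} \approx 2246.2$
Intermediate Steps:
$T{\left(D \right)} = \frac{1}{2 D}$
$\left(15 + \left(T{\left(6 \right)} + 5\right)^{2}\right) \left(349 - 294\right) = \left(15 + \left(\frac{1}{2 \cdot 6} + 5\right)^{2}\right) \left(349 - 294\right) = \left(15 + \left(\frac{1}{2} \cdot \frac{1}{6} + 5\right)^{2}\right) 55 = \left(15 + \left(\frac{1}{12} + 5\right)^{2}\right) 55 = \left(15 + \left(\frac{61}{12}\right)^{2}\right) 55 = \left(15 + \frac{3721}{144}\right) 55 = \frac{5881}{144} \cdot 55 = \frac{323455}{144}$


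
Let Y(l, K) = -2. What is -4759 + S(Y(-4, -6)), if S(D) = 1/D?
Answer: -9519/2 ≈ -4759.5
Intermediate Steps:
-4759 + S(Y(-4, -6)) = -4759 + 1/(-2) = -4759 - ½ = -9519/2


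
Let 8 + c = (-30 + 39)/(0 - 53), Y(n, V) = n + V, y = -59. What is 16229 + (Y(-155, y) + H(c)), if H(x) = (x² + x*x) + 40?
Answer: 45473473/2809 ≈ 16188.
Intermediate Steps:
Y(n, V) = V + n
c = -433/53 (c = -8 + (-30 + 39)/(0 - 53) = -8 + 9/(-53) = -8 + 9*(-1/53) = -8 - 9/53 = -433/53 ≈ -8.1698)
H(x) = 40 + 2*x² (H(x) = (x² + x²) + 40 = 2*x² + 40 = 40 + 2*x²)
16229 + (Y(-155, y) + H(c)) = 16229 + ((-59 - 155) + (40 + 2*(-433/53)²)) = 16229 + (-214 + (40 + 2*(187489/2809))) = 16229 + (-214 + (40 + 374978/2809)) = 16229 + (-214 + 487338/2809) = 16229 - 113788/2809 = 45473473/2809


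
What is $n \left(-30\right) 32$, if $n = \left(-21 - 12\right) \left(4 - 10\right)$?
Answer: $-190080$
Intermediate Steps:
$n = 198$ ($n = \left(-21 - 12\right) \left(-6\right) = \left(-33\right) \left(-6\right) = 198$)
$n \left(-30\right) 32 = 198 \left(-30\right) 32 = \left(-5940\right) 32 = -190080$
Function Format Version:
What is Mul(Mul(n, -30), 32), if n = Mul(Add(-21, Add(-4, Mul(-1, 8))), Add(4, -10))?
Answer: -190080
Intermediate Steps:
n = 198 (n = Mul(Add(-21, Add(-4, -8)), -6) = Mul(Add(-21, -12), -6) = Mul(-33, -6) = 198)
Mul(Mul(n, -30), 32) = Mul(Mul(198, -30), 32) = Mul(-5940, 32) = -190080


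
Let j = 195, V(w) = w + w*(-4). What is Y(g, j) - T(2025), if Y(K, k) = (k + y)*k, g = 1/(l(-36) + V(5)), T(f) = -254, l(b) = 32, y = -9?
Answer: 36524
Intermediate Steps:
V(w) = -3*w (V(w) = w - 4*w = -3*w)
g = 1/17 (g = 1/(32 - 3*5) = 1/(32 - 15) = 1/17 ≈ 0.058824)
Y(K, k) = k*(-9 + k) (Y(K, k) = (k - 9)*k = (-9 + k)*k = k*(-9 + k))
Y(g, j) - T(2025) = 195*(-9 + 195) - 1*(-254) = 195*186 + 254 = 36270 + 254 = 36524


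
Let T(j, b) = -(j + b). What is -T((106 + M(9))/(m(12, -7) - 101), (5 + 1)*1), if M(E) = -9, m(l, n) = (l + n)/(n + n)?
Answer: 7156/1419 ≈ 5.0430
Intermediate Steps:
m(l, n) = (l + n)/(2*n) (m(l, n) = (l + n)/((2*n)) = (l + n)*(1/(2*n)) = (l + n)/(2*n))
T(j, b) = -b - j (T(j, b) = -(b + j) = -b - j)
-T((106 + M(9))/(m(12, -7) - 101), (5 + 1)*1) = -(-(5 + 1) - (106 - 9)/((½)*(12 - 7)/(-7) - 101)) = -(-6 - 97/((½)*(-⅐)*5 - 101)) = -(-1*6 - 97/(-5/14 - 101)) = -(-6 - 97/(-1419/14)) = -(-6 - 97*(-14)/1419) = -(-6 - 1*(-1358/1419)) = -(-6 + 1358/1419) = -1*(-7156/1419) = 7156/1419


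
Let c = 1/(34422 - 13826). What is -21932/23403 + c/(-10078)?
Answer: -4552348238219/4857678518664 ≈ -0.93715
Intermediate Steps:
c = 1/20596 ≈ 4.8553e-5
-21932/23403 + c/(-10078) = -21932/23403 + (1/20596)/(-10078) = -21932*1/23403 + (1/20596)*(-1/10078) = -21932/23403 - 1/207566488 = -4552348238219/4857678518664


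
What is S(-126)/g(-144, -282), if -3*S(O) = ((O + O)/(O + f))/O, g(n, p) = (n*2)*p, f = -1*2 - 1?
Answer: 1/15715296 ≈ 6.3632e-8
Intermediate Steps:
f = -3 (f = -2 - 1 = -3)
g(n, p) = 2*n*p (g(n, p) = (2*n)*p = 2*n*p)
S(O) = -2/(3*(-3 + O)) (S(O) = -(O + O)/(O - 3)/(3*O) = -(2*O)/(-3 + O)/(3*O) = -2*O/(-3 + O)/(3*O) = -2/(3*(-3 + O)))
S(-126)/g(-144, -282) = (-2/(-9 + 3*(-126)))/((2*(-144)*(-282))) = -2/(-9 - 378)/81216 = -2/(-387)*(1/81216) = -2*(-1/387)*(1/81216) = (2/387)*(1/81216) = 1/15715296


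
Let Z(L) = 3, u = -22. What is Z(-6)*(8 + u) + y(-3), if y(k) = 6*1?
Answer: -36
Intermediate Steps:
y(k) = 6
Z(-6)*(8 + u) + y(-3) = 3*(8 - 22) + 6 = 3*(-14) + 6 = -42 + 6 = -36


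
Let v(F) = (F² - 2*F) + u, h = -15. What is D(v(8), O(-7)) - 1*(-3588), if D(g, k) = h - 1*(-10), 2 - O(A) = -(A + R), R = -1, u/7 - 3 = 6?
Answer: 3583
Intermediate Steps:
u = 63 (u = 21 + 7*6 = 21 + 42 = 63)
v(F) = 63 + F² - 2*F (v(F) = (F² - 2*F) + 63 = 63 + F² - 2*F)
O(A) = 1 + A (O(A) = 2 - (-1)*(A - 1) = 2 - (-1)*(-1 + A) = 2 - (1 - A) = 2 + (-1 + A) = 1 + A)
D(g, k) = -5 (D(g, k) = -15 - 1*(-10) = -15 + 10 = -5)
D(v(8), O(-7)) - 1*(-3588) = -5 - 1*(-3588) = -5 + 3588 = 3583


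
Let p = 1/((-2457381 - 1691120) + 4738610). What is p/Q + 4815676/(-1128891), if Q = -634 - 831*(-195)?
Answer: -50965949171967137/11947440261104101 ≈ -4.2658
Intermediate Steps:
Q = 161411 (Q = -634 + 162045 = 161411)
p = 1/590109 (p = 1/(-4148501 + 4738610) = 1/590109 ≈ 1.6946e-6)
p/Q + 4815676/(-1128891) = (1/590109)/161411 + 4815676/(-1128891) = (1/590109)*(1/161411) + 4815676*(-1/1128891) = 1/95250083799 - 4815676/1128891 = -50965949171967137/11947440261104101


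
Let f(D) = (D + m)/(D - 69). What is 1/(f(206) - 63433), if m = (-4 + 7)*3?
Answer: -137/8690106 ≈ -1.5765e-5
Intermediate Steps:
m = 9 (m = 3*3 = 9)
f(D) = (9 + D)/(-69 + D) (f(D) = (D + 9)/(D - 69) = (9 + D)/(-69 + D))
1/(f(206) - 63433) = 1/((9 + 206)/(-69 + 206) - 63433) = 1/(215/137 - 63433) = 1/(-8690106/137) = -137/8690106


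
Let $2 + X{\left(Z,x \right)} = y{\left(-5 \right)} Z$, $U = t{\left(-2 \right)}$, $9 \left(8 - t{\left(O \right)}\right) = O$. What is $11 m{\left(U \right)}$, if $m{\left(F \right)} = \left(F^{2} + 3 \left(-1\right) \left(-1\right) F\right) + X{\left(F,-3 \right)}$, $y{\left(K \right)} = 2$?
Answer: $\frac{95084}{81} \approx 1173.9$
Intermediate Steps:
$t{\left(O \right)} = 8 - \frac{O}{9}$
$U = \frac{74}{9}$ ($U = 8 - - \frac{2}{9} = 8 + \frac{2}{9} = \frac{74}{9} \approx 8.2222$)
$X{\left(Z,x \right)} = -2 + 2 Z$
$m{\left(F \right)} = -2 + F^{2} + 5 F$ ($m{\left(F \right)} = \left(F^{2} + 3 \left(-1\right) \left(-1\right) F\right) + \left(-2 + 2 F\right) = \left(F^{2} + \left(-3\right) \left(-1\right) F\right) + \left(-2 + 2 F\right) = \left(F^{2} + 3 F\right) + \left(-2 + 2 F\right) = -2 + F^{2} + 5 F$)
$11 m{\left(U \right)} = 11 \left(-2 + \left(\frac{74}{9}\right)^{2} + 5 \cdot \frac{74}{9}\right) = 11 \left(-2 + \frac{5476}{81} + \frac{370}{9}\right) = 11 \cdot \frac{8644}{81} = \frac{95084}{81}$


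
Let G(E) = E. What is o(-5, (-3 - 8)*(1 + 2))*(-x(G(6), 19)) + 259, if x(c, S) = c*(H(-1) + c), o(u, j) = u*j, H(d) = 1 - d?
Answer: -7661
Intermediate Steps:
o(u, j) = j*u
x(c, S) = c*(2 + c) (x(c, S) = c*((1 - 1*(-1)) + c) = c*((1 + 1) + c) = c*(2 + c))
o(-5, (-3 - 8)*(1 + 2))*(-x(G(6), 19)) + 259 = (((-3 - 8)*(1 + 2))*(-5))*(-6*(2 + 6)) + 259 = (-11*3*(-5))*(-6*8) + 259 = (-33*(-5))*(-1*48) + 259 = 165*(-48) + 259 = -7920 + 259 = -7661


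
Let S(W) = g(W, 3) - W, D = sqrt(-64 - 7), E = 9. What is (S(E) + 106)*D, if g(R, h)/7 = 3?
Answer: 118*I*sqrt(71) ≈ 994.29*I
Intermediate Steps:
D = I*sqrt(71) (D = sqrt(-71) = I*sqrt(71) ≈ 8.4261*I)
g(R, h) = 21 (g(R, h) = 7*3 = 21)
S(W) = 21 - W
(S(E) + 106)*D = ((21 - 1*9) + 106)*(I*sqrt(71)) = ((21 - 9) + 106)*(I*sqrt(71)) = (12 + 106)*(I*sqrt(71)) = 118*(I*sqrt(71)) = 118*I*sqrt(71)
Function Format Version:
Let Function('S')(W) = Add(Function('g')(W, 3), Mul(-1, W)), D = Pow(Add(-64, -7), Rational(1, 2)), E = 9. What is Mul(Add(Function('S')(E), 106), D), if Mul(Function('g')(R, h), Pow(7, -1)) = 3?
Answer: Mul(118, I, Pow(71, Rational(1, 2))) ≈ Mul(994.29, I)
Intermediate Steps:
D = Mul(I, Pow(71, Rational(1, 2))) (D = Pow(-71, Rational(1, 2)) = Mul(I, Pow(71, Rational(1, 2))) ≈ Mul(8.4261, I))
Function('g')(R, h) = 21 (Function('g')(R, h) = Mul(7, 3) = 21)
Function('S')(W) = Add(21, Mul(-1, W))
Mul(Add(Function('S')(E), 106), D) = Mul(Add(Add(21, Mul(-1, 9)), 106), Mul(I, Pow(71, Rational(1, 2)))) = Mul(Add(Add(21, -9), 106), Mul(I, Pow(71, Rational(1, 2)))) = Mul(Add(12, 106), Mul(I, Pow(71, Rational(1, 2)))) = Mul(118, Mul(I, Pow(71, Rational(1, 2)))) = Mul(118, I, Pow(71, Rational(1, 2)))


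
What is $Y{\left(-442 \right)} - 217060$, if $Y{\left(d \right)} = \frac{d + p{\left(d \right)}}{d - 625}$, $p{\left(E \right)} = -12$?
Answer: $- \frac{231602566}{1067} \approx -2.1706 \cdot 10^{5}$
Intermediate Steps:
$Y{\left(d \right)} = \frac{-12 + d}{-625 + d}$ ($Y{\left(d \right)} = \frac{d - 12}{d - 625} = \frac{-12 + d}{-625 + d}$)
$Y{\left(-442 \right)} - 217060 = \frac{-12 - 442}{-625 - 442} - 217060 = \frac{1}{-1067} \left(-454\right) - 217060 = \left(- \frac{1}{1067}\right) \left(-454\right) - 217060 = \frac{454}{1067} - 217060 = - \frac{231602566}{1067}$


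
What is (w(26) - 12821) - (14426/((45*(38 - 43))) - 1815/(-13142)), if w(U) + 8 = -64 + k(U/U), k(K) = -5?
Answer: -37949562983/2956950 ≈ -12834.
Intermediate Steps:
w(U) = -77 (w(U) = -8 + (-64 - 5) = -8 - 69 = -77)
(w(26) - 12821) - (14426/((45*(38 - 43))) - 1815/(-13142)) = (-77 - 12821) - (14426/((45*(38 - 43))) - 1815/(-13142)) = -12898 - (14426/((45*(-5))) - 1815*(-1/13142)) = -12898 - (14426/(-225) + 1815/13142) = -12898 - (14426*(-1/225) + 1815/13142) = -12898 - (-14426/225 + 1815/13142) = -12898 - 1*(-189178117/2956950) = -12898 + 189178117/2956950 = -37949562983/2956950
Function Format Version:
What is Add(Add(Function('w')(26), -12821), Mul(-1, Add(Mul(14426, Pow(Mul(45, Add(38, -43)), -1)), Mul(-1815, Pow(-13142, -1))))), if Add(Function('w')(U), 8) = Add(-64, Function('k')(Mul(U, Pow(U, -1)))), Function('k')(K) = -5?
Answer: Rational(-37949562983, 2956950) ≈ -12834.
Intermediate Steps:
Function('w')(U) = -77 (Function('w')(U) = Add(-8, Add(-64, -5)) = Add(-8, -69) = -77)
Add(Add(Function('w')(26), -12821), Mul(-1, Add(Mul(14426, Pow(Mul(45, Add(38, -43)), -1)), Mul(-1815, Pow(-13142, -1))))) = Add(Add(-77, -12821), Mul(-1, Add(Mul(14426, Pow(Mul(45, Add(38, -43)), -1)), Mul(-1815, Pow(-13142, -1))))) = Add(-12898, Mul(-1, Add(Mul(14426, Pow(Mul(45, -5), -1)), Mul(-1815, Rational(-1, 13142))))) = Add(-12898, Mul(-1, Add(Mul(14426, Pow(-225, -1)), Rational(1815, 13142)))) = Add(-12898, Mul(-1, Add(Mul(14426, Rational(-1, 225)), Rational(1815, 13142)))) = Add(-12898, Mul(-1, Add(Rational(-14426, 225), Rational(1815, 13142)))) = Add(-12898, Mul(-1, Rational(-189178117, 2956950))) = Add(-12898, Rational(189178117, 2956950)) = Rational(-37949562983, 2956950)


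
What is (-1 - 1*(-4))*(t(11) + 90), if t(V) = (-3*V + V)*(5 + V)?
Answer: -786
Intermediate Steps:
t(V) = -2*V*(5 + V) (t(V) = (-2*V)*(5 + V) = -2*V*(5 + V))
(-1 - 1*(-4))*(t(11) + 90) = (-1 - 1*(-4))*(-2*11*(5 + 11) + 90) = (-1 + 4)*(-2*11*16 + 90) = 3*(-352 + 90) = 3*(-262) = -786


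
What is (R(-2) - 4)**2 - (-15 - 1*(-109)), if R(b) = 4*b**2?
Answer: 50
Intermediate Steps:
(R(-2) - 4)**2 - (-15 - 1*(-109)) = (4*(-2)**2 - 4)**2 - (-15 - 1*(-109)) = (4*4 - 4)**2 - (-15 + 109) = (16 - 4)**2 - 1*94 = 12**2 - 94 = 144 - 94 = 50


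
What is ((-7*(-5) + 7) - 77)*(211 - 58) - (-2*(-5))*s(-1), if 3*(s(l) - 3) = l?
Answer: -16145/3 ≈ -5381.7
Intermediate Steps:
s(l) = 3 + l/3
((-7*(-5) + 7) - 77)*(211 - 58) - (-2*(-5))*s(-1) = ((-7*(-5) + 7) - 77)*(211 - 58) - (-2*(-5))*(3 + (⅓)*(-1)) = ((35 + 7) - 77)*153 - 10*(3 - ⅓) = (42 - 77)*153 - 10*8/3 = -35*153 - 1*80/3 = -5355 - 80/3 = -16145/3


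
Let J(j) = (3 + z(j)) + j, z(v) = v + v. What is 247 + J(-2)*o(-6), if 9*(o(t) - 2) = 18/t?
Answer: 242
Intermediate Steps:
o(t) = 2 + 2/t (o(t) = 2 + (18/t)/9 = 2 + 2/t)
z(v) = 2*v
J(j) = 3 + 3*j (J(j) = (3 + 2*j) + j = 3 + 3*j)
247 + J(-2)*o(-6) = 247 + (3 + 3*(-2))*(2 + 2/(-6)) = 247 + (3 - 6)*(2 + 2*(-⅙)) = 247 - 3*(2 - ⅓) = 247 - 3*5/3 = 247 - 5 = 242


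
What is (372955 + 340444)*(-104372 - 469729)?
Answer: -409563079299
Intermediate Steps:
(372955 + 340444)*(-104372 - 469729) = 713399*(-574101) = -409563079299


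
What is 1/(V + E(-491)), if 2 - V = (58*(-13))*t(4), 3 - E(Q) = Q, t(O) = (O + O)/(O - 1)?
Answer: 3/7520 ≈ 0.00039894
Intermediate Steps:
t(O) = 2*O/(-1 + O) (t(O) = (2*O)/(-1 + O) = 2*O/(-1 + O))
E(Q) = 3 - Q
V = 6038/3 (V = 2 - 58*(-13)*2*4/(-1 + 4) = 2 - (-754)*2*4/3 = 2 - (-754)*2*4*(⅓) = 2 - (-754)*8/3 = 2 - 1*(-6032/3) = 2 + 6032/3 = 6038/3 ≈ 2012.7)
1/(V + E(-491)) = 1/(6038/3 + (3 - 1*(-491))) = 1/(6038/3 + (3 + 491)) = 1/(6038/3 + 494) = 1/(7520/3) = 3/7520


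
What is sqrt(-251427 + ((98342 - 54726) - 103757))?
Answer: 4*I*sqrt(19473) ≈ 558.18*I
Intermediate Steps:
sqrt(-251427 + ((98342 - 54726) - 103757)) = sqrt(-251427 + (43616 - 103757)) = sqrt(-251427 - 60141) = sqrt(-311568) = 4*I*sqrt(19473)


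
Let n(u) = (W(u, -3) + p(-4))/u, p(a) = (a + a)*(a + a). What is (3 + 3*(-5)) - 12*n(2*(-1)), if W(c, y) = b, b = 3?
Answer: 390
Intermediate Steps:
p(a) = 4*a² (p(a) = (2*a)*(2*a) = 4*a²)
W(c, y) = 3
n(u) = 67/u (n(u) = (3 + 4*(-4)²)/u = (3 + 4*16)/u = (3 + 64)/u = 67/u)
(3 + 3*(-5)) - 12*n(2*(-1)) = (3 + 3*(-5)) - 804/(2*(-1)) = (3 - 15) - 804/(-2) = -12 - 804*(-1)/2 = -12 - 12*(-67/2) = -12 + 402 = 390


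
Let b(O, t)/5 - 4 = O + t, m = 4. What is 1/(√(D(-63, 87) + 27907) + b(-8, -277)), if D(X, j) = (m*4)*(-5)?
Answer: -1405/1946198 - √27827/1946198 ≈ -0.00080763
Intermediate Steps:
b(O, t) = 20 + 5*O + 5*t (b(O, t) = 20 + 5*(O + t) = 20 + (5*O + 5*t) = 20 + 5*O + 5*t)
D(X, j) = -80 (D(X, j) = (4*4)*(-5) = 16*(-5) = -80)
1/(√(D(-63, 87) + 27907) + b(-8, -277)) = 1/(√(-80 + 27907) + (20 + 5*(-8) + 5*(-277))) = 1/(√27827 + (20 - 40 - 1385)) = 1/(√27827 - 1405) = 1/(-1405 + √27827)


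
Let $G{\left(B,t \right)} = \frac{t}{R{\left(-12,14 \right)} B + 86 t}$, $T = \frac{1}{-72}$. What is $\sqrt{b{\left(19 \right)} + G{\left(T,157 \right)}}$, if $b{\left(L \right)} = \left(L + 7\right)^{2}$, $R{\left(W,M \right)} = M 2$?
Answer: $\frac{\sqrt{39927338912470}}{243029} \approx 26.0$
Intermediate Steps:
$R{\left(W,M \right)} = 2 M$
$T = - \frac{1}{72} \approx -0.013889$
$b{\left(L \right)} = \left(7 + L\right)^{2}$
$G{\left(B,t \right)} = \frac{t}{28 B + 86 t}$ ($G{\left(B,t \right)} = \frac{t}{2 \cdot 14 B + 86 t} = \frac{t}{28 B + 86 t}$)
$\sqrt{b{\left(19 \right)} + G{\left(T,157 \right)}} = \sqrt{\left(7 + 19\right)^{2} + \frac{1}{2} \cdot 157 \frac{1}{14 \left(- \frac{1}{72}\right) + 43 \cdot 157}} = \sqrt{26^{2} + \frac{1}{2} \cdot 157 \frac{1}{- \frac{7}{36} + 6751}} = \sqrt{676 + \frac{1}{2} \cdot 157 \frac{1}{\frac{243029}{36}}} = \sqrt{676 + \frac{1}{2} \cdot 157 \cdot \frac{36}{243029}} = \sqrt{676 + \frac{2826}{243029}} = \sqrt{\frac{164290430}{243029}} = \frac{\sqrt{39927338912470}}{243029}$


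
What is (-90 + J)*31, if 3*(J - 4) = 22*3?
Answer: -1984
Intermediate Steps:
J = 26 (J = 4 + (22*3)/3 = 4 + (⅓)*66 = 4 + 22 = 26)
(-90 + J)*31 = (-90 + 26)*31 = -64*31 = -1984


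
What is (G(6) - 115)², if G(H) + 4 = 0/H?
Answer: 14161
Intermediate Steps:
G(H) = -4 (G(H) = -4 + 0/H = -4 + 0 = -4)
(G(6) - 115)² = (-4 - 115)² = (-119)² = 14161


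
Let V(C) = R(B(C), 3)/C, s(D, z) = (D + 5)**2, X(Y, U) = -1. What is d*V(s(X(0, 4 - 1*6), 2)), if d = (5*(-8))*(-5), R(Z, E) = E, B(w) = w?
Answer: 75/2 ≈ 37.500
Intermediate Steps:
s(D, z) = (5 + D)**2
d = 200 (d = -40*(-5) = 200)
V(C) = 3/C
d*V(s(X(0, 4 - 1*6), 2)) = 200*(3/((5 - 1)**2)) = 200*(3/(4**2)) = 200*(3/16) = 75/2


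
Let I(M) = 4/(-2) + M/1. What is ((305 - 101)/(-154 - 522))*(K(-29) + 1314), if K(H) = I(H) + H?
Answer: -63954/169 ≈ -378.43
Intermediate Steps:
I(M) = -2 + M (I(M) = 4*(-½) + M*1 = -2 + M)
K(H) = -2 + 2*H (K(H) = (-2 + H) + H = -2 + 2*H)
((305 - 101)/(-154 - 522))*(K(-29) + 1314) = ((305 - 101)/(-154 - 522))*((-2 + 2*(-29)) + 1314) = (204/(-676))*((-2 - 58) + 1314) = (204*(-1/676))*(-60 + 1314) = -51/169*1254 = -63954/169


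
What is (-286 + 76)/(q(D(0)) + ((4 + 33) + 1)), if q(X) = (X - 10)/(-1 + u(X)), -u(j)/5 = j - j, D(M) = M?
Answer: -35/8 ≈ -4.3750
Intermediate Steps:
u(j) = 0 (u(j) = -5*(j - j) = -5*0 = 0)
q(X) = 10 - X (q(X) = (X - 10)/(-1 + 0) = (-10 + X)/(-1) = (-10 + X)*(-1) = 10 - X)
(-286 + 76)/(q(D(0)) + ((4 + 33) + 1)) = (-286 + 76)/((10 - 1*0) + ((4 + 33) + 1)) = -210/((10 + 0) + (37 + 1)) = -210/(10 + 38) = -210/48 = -210*1/48 = -35/8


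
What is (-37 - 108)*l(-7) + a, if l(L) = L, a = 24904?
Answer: 25919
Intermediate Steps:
(-37 - 108)*l(-7) + a = (-37 - 108)*(-7) + 24904 = -145*(-7) + 24904 = 1015 + 24904 = 25919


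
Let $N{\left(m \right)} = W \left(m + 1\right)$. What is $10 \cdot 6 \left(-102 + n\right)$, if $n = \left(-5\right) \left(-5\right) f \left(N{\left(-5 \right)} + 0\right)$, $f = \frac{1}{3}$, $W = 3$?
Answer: $-12120$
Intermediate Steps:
$f = \frac{1}{3} \approx 0.33333$
$N{\left(m \right)} = 3 + 3 m$ ($N{\left(m \right)} = 3 \left(m + 1\right) = 3 \left(1 + m\right) = 3 + 3 m$)
$n = -100$ ($n = \left(-5\right) \left(-5\right) \frac{\left(3 + 3 \left(-5\right)\right) + 0}{3} = 25 \frac{\left(3 - 15\right) + 0}{3} = 25 \frac{-12 + 0}{3} = 25 \cdot \frac{1}{3} \left(-12\right) = 25 \left(-4\right) = -100$)
$10 \cdot 6 \left(-102 + n\right) = 10 \cdot 6 \left(-102 - 100\right) = 60 \left(-202\right) = -12120$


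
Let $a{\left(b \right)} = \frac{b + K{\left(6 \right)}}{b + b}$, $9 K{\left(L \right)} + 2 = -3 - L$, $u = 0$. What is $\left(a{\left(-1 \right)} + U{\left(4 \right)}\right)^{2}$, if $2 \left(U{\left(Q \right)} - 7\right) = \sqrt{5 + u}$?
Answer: $\frac{21721}{324} + \frac{73 \sqrt{5}}{9} \approx 85.177$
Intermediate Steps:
$K{\left(L \right)} = - \frac{5}{9} - \frac{L}{9}$ ($K{\left(L \right)} = - \frac{2}{9} + \frac{-3 - L}{9} = - \frac{2}{9} - \left(\frac{1}{3} + \frac{L}{9}\right) = - \frac{5}{9} - \frac{L}{9}$)
$U{\left(Q \right)} = 7 + \frac{\sqrt{5}}{2}$ ($U{\left(Q \right)} = 7 + \frac{\sqrt{5 + 0}}{2} = 7 + \frac{\sqrt{5}}{2}$)
$a{\left(b \right)} = \frac{- \frac{11}{9} + b}{2 b}$ ($a{\left(b \right)} = \frac{b - \frac{11}{9}}{b + b} = \frac{b - \frac{11}{9}}{2 b} = \left(b - \frac{11}{9}\right) \frac{1}{2 b} = \left(- \frac{11}{9} + b\right) \frac{1}{2 b} = \frac{- \frac{11}{9} + b}{2 b}$)
$\left(a{\left(-1 \right)} + U{\left(4 \right)}\right)^{2} = \left(\frac{-11 + 9 \left(-1\right)}{18 \left(-1\right)} + \left(7 + \frac{\sqrt{5}}{2}\right)\right)^{2} = \left(\frac{1}{18} \left(-1\right) \left(-11 - 9\right) + \left(7 + \frac{\sqrt{5}}{2}\right)\right)^{2} = \left(\frac{1}{18} \left(-1\right) \left(-20\right) + \left(7 + \frac{\sqrt{5}}{2}\right)\right)^{2} = \left(\frac{10}{9} + \left(7 + \frac{\sqrt{5}}{2}\right)\right)^{2} = \left(\frac{73}{9} + \frac{\sqrt{5}}{2}\right)^{2}$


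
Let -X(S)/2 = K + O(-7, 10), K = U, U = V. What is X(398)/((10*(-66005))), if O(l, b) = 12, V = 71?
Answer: 83/330025 ≈ 0.00025150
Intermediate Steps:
U = 71
K = 71
X(S) = -166 (X(S) = -2*(71 + 12) = -2*83 = -166)
X(398)/((10*(-66005))) = -166/(10*(-66005)) = -166/(-660050) = -166*(-1/660050) = 83/330025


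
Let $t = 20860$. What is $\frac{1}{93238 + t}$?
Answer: $\frac{1}{114098} \approx 8.7644 \cdot 10^{-6}$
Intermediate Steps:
$\frac{1}{93238 + t} = \frac{1}{93238 + 20860} = \frac{1}{114098}$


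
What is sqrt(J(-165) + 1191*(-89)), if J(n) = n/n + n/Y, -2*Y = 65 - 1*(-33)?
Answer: I*sqrt(5193737)/7 ≈ 325.57*I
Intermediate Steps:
Y = -49 (Y = -(65 - 1*(-33))/2 = -(65 + 33)/2 = -1/2*98 = -49)
J(n) = 1 - n/49 (J(n) = n/n + n/(-49) = 1 + n*(-1/49) = 1 - n/49)
sqrt(J(-165) + 1191*(-89)) = sqrt((1 - 1/49*(-165)) + 1191*(-89)) = sqrt((1 + 165/49) - 105999) = sqrt(214/49 - 105999) = sqrt(-5193737/49) = I*sqrt(5193737)/7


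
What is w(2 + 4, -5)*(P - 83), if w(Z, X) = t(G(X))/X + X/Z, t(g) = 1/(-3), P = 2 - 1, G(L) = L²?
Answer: 943/15 ≈ 62.867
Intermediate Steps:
P = 1
t(g) = -⅓
w(Z, X) = -1/(3*X) + X/Z
w(2 + 4, -5)*(P - 83) = (-⅓/(-5) - 5/(2 + 4))*(1 - 83) = (-⅓*(-⅕) - 5/6)*(-82) = (1/15 - 5*⅙)*(-82) = (1/15 - ⅚)*(-82) = -23/30*(-82) = 943/15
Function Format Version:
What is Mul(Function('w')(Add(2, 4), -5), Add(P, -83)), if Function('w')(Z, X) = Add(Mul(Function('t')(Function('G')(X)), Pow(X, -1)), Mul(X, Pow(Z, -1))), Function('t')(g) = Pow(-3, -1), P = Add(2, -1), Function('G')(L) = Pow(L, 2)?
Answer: Rational(943, 15) ≈ 62.867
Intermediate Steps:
P = 1
Function('t')(g) = Rational(-1, 3)
Function('w')(Z, X) = Add(Mul(Rational(-1, 3), Pow(X, -1)), Mul(X, Pow(Z, -1)))
Mul(Function('w')(Add(2, 4), -5), Add(P, -83)) = Mul(Add(Mul(Rational(-1, 3), Pow(-5, -1)), Mul(-5, Pow(Add(2, 4), -1))), Add(1, -83)) = Mul(Add(Mul(Rational(-1, 3), Rational(-1, 5)), Mul(-5, Pow(6, -1))), -82) = Mul(Add(Rational(1, 15), Mul(-5, Rational(1, 6))), -82) = Mul(Add(Rational(1, 15), Rational(-5, 6)), -82) = Mul(Rational(-23, 30), -82) = Rational(943, 15)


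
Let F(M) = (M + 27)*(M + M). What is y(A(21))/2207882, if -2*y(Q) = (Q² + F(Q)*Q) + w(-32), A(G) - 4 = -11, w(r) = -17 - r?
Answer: -506/1103941 ≈ -0.00045836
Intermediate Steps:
A(G) = -7 (A(G) = 4 - 11 = -7)
F(M) = 2*M*(27 + M) (F(M) = (27 + M)*(2*M) = 2*M*(27 + M))
y(Q) = -15/2 - Q²/2 - Q²*(27 + Q) (y(Q) = -((Q² + (2*Q*(27 + Q))*Q) + (-17 - 1*(-32)))/2 = -((Q² + 2*Q²*(27 + Q)) + (-17 + 32))/2 = -((Q² + 2*Q²*(27 + Q)) + 15)/2 = -(15 + Q² + 2*Q²*(27 + Q))/2 = -15/2 - Q²/2 - Q²*(27 + Q))
y(A(21))/2207882 = (-15/2 - 1*(-7)³ - 55/2*(-7)²)/2207882 = (-15/2 - 1*(-343) - 55/2*49)*(1/2207882) = (-15/2 + 343 - 2695/2)*(1/2207882) = -1012*1/2207882 = -506/1103941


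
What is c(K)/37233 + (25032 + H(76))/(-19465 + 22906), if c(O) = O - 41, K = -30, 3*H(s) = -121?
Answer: 310090138/42706251 ≈ 7.2610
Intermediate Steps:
H(s) = -121/3 (H(s) = (⅓)*(-121) = -121/3)
c(O) = -41 + O
c(K)/37233 + (25032 + H(76))/(-19465 + 22906) = (-41 - 30)/37233 + (25032 - 121/3)/(-19465 + 22906) = -71*1/37233 + (74975/3)/3441 = -71/37233 + (74975/3)*(1/3441) = -71/37233 + 74975/10323 = 310090138/42706251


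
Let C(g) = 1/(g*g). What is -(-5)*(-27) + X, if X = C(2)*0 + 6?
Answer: -129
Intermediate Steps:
C(g) = g⁻² (C(g) = 1/(g²) = g⁻²)
X = 6 (X = 0/2² + 6 = (¼)*0 + 6 = 0 + 6 = 6)
-(-5)*(-27) + X = -(-5)*(-27) + 6 = -5*27 + 6 = -135 + 6 = -129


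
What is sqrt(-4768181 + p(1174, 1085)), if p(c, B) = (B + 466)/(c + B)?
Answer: 44*I*sqrt(1396488198)/753 ≈ 2183.6*I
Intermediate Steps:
p(c, B) = (466 + B)/(B + c)
sqrt(-4768181 + p(1174, 1085)) = sqrt(-4768181 + (466 + 1085)/(1085 + 1174)) = sqrt(-4768181 + 1551/2259) = sqrt(-4768181 + (1/2259)*1551) = sqrt(-4768181 + 517/753) = sqrt(-3590439776/753) = 44*I*sqrt(1396488198)/753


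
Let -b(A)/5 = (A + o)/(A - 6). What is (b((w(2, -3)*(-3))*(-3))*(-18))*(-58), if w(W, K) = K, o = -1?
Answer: -48720/11 ≈ -4429.1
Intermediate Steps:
b(A) = -5*(-1 + A)/(-6 + A) (b(A) = -5*(A - 1)/(A - 6) = -5*(-1 + A)/(-6 + A))
(b((w(2, -3)*(-3))*(-3))*(-18))*(-58) = ((5*(1 - (-3*(-3))*(-3))/(-6 - 3*(-3)*(-3)))*(-18))*(-58) = ((5*(1 - 9*(-3))/(-6 + 9*(-3)))*(-18))*(-58) = ((5*(1 - 1*(-27))/(-6 - 27))*(-18))*(-58) = ((5*(1 + 27)/(-33))*(-18))*(-58) = ((5*(-1/33)*28)*(-18))*(-58) = -140/33*(-18)*(-58) = (840/11)*(-58) = -48720/11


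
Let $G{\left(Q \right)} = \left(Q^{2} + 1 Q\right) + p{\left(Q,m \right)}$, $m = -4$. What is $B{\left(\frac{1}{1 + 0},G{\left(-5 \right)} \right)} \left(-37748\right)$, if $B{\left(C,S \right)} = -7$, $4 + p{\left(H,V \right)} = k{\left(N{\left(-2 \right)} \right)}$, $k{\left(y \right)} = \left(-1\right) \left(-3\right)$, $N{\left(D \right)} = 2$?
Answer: $264236$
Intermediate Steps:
$k{\left(y \right)} = 3$
$p{\left(H,V \right)} = -1$ ($p{\left(H,V \right)} = -4 + 3 = -1$)
$G{\left(Q \right)} = -1 + Q + Q^{2}$ ($G{\left(Q \right)} = \left(Q^{2} + 1 Q\right) - 1 = \left(Q^{2} + Q\right) - 1 = \left(Q + Q^{2}\right) - 1 = -1 + Q + Q^{2}$)
$B{\left(\frac{1}{1 + 0},G{\left(-5 \right)} \right)} \left(-37748\right) = \left(-7\right) \left(-37748\right) = 264236$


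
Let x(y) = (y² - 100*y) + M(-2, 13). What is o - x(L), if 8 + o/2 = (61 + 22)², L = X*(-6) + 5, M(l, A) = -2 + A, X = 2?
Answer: 13002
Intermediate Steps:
L = -7 (L = 2*(-6) + 5 = -12 + 5 = -7)
x(y) = 11 + y² - 100*y (x(y) = (y² - 100*y) + (-2 + 13) = (y² - 100*y) + 11 = 11 + y² - 100*y)
o = 13762 (o = -16 + 2*(61 + 22)² = -16 + 2*83² = -16 + 2*6889 = -16 + 13778 = 13762)
o - x(L) = 13762 - (11 + (-7)² - 100*(-7)) = 13762 - (11 + 49 + 700) = 13762 - 1*760 = 13762 - 760 = 13002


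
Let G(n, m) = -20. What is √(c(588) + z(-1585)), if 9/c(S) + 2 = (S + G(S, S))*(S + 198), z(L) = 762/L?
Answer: I*√240715412964196170/707616910 ≈ 0.69335*I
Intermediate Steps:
c(S) = 9/(-2 + (-20 + S)*(198 + S)) (c(S) = 9/(-2 + (S - 20)*(S + 198)) = 9/(-2 + (-20 + S)*(198 + S)))
√(c(588) + z(-1585)) = √(9/(-3962 + 588² + 178*588) + 762/(-1585)) = √(9/(-3962 + 345744 + 104664) + 762*(-1/1585)) = √(9/446446 - 762/1585) = √(-340177587/707616910) = I*√240715412964196170/707616910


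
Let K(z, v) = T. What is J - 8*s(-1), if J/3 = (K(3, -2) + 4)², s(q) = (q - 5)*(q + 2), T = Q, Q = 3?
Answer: 195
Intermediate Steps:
T = 3
s(q) = (-5 + q)*(2 + q)
K(z, v) = 3
J = 147 (J = 3*(3 + 4)² = 3*7² = 3*49 = 147)
J - 8*s(-1) = 147 - 8*(-10 + (-1)² - 3*(-1)) = 147 - 8*(-10 + 1 + 3) = 147 - 8*(-6) = 147 + 48 = 195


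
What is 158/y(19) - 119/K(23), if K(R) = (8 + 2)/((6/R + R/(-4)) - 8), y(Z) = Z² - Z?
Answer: 25325789/157320 ≈ 160.98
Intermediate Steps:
K(R) = 10/(-8 + 6/R - R/4) (K(R) = 10/((6/R + R*(-¼)) - 8) = 10/((6/R - R/4) - 8) = 10/(-8 + 6/R - R/4))
158/y(19) - 119/K(23) = 158/((19*(-1 + 19))) - 119/((-40*23/(-24 + 23² + 32*23))) = 158/((19*18)) - 119/((-40*23/(-24 + 529 + 736))) = 158/342 - 119/((-40*23/1241)) = 158*(1/342) - 119/((-40*23*1/1241)) = 79/171 - 119/(-920/1241) = 79/171 - 119*(-1241/920) = 79/171 + 147679/920 = 25325789/157320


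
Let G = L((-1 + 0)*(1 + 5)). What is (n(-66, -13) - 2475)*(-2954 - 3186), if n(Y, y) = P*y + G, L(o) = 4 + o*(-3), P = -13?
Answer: 14023760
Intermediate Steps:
L(o) = 4 - 3*o
G = 22 (G = 4 - 3*(-1 + 0)*(1 + 5) = 4 - (-3)*6 = 4 - 3*(-6) = 4 + 18 = 22)
n(Y, y) = 22 - 13*y (n(Y, y) = -13*y + 22 = 22 - 13*y)
(n(-66, -13) - 2475)*(-2954 - 3186) = ((22 - 13*(-13)) - 2475)*(-2954 - 3186) = ((22 + 169) - 2475)*(-6140) = (191 - 2475)*(-6140) = -2284*(-6140) = 14023760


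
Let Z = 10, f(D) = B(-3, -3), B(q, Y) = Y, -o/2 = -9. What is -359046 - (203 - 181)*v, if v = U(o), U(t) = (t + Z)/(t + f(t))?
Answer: -5386306/15 ≈ -3.5909e+5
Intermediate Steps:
o = 18 (o = -2*(-9) = 18)
f(D) = -3
U(t) = (10 + t)/(-3 + t) (U(t) = (t + 10)/(t - 3) = (10 + t)/(-3 + t))
v = 28/15 (v = (10 + 18)/(-3 + 18) = 28/15 ≈ 1.8667)
-359046 - (203 - 181)*v = -359046 - (203 - 181)*28/15 = -359046 - 22*28/15 = -359046 - 1*616/15 = -359046 - 616/15 = -5386306/15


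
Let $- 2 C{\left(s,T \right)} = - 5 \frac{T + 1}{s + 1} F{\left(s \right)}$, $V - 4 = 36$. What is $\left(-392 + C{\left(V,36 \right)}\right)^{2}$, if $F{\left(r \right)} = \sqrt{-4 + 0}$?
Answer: $\frac{258274959}{1681} - \frac{145040 i}{41} \approx 1.5364 \cdot 10^{5} - 3537.6 i$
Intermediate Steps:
$V = 40$ ($V = 4 + 36 = 40$)
$F{\left(r \right)} = 2 i$ ($F{\left(r \right)} = \sqrt{-4} = 2 i$)
$C{\left(s,T \right)} = \frac{5 i \left(1 + T\right)}{1 + s}$ ($C{\left(s,T \right)} = - \frac{- 5 \frac{T + 1}{s + 1} \cdot 2 i}{2} = - \frac{- 5 \frac{1 + T}{1 + s} 2 i}{2} = - \frac{- \frac{5 \left(1 + T\right)}{1 + s} 2 i}{2} = - \frac{\left(-10\right) i \frac{1}{1 + s} \left(1 + T\right)}{2} = \frac{5 i \left(1 + T\right)}{1 + s}$)
$\left(-392 + C{\left(V,36 \right)}\right)^{2} = \left(-392 + \frac{5 i \left(1 + 36\right)}{1 + 40}\right)^{2} = \left(-392 + 5 i \frac{1}{41} \cdot 37\right)^{2} = \left(-392 + \frac{185 i}{41}\right)^{2}$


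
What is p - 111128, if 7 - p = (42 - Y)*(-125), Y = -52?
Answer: -99371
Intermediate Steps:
p = 11757 (p = 7 - (42 - 1*(-52))*(-125) = 7 - (42 + 52)*(-125) = 7 - 94*(-125) = 7 - 1*(-11750) = 7 + 11750 = 11757)
p - 111128 = 11757 - 111128 = -99371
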